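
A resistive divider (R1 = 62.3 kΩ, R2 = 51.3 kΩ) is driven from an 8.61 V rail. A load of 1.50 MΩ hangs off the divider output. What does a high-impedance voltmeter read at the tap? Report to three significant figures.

V_out ≈ 3.82 V

The load sits in parallel with R2: R2‖R_L = (51.3 × 1500) / (51.3 + 1500) = 49.60 kΩ.
V_out = 8.61 × 49.60 / (62.3 + 49.60) = 8.61 × 49.60/111.9 = 3.82 V.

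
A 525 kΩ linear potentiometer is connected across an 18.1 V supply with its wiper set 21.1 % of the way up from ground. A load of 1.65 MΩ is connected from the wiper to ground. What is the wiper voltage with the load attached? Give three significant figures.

The wiper splits the pot into (1−α)R = 414.2 kΩ above and αR = 110.8 kΩ below.
Lower section ‖ load = 103.8 kΩ.
V_wiper = 18.1 × 103.8/(414.2 + 103.8) = 3.63 V.

V ≈ 3.63 V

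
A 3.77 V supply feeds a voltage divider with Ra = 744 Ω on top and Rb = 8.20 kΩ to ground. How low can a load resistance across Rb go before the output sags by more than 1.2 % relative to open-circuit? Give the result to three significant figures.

R_L(min) ≈ 56.2 kΩ

Output resistance R_th = Ra‖Rb = (744 × 8200)/8944 = 682.1 Ω.
The fractional drop is R_th/(R_th + R_L); requiring this ≤ 0.0120 gives R_L ≥ R_th(1/0.0120 − 1) = 682.1 × 82.33 = 56.2 kΩ.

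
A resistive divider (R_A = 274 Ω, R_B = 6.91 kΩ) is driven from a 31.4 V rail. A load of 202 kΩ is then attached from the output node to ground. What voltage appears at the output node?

The load sits in parallel with R_B: R_B‖R_L = (6910 × 202000) / (6910 + 202000) = 6681 Ω.
V_out = 31.4 × 6681 / (274 + 6681) = 31.4 × 6681/6955 = 30.2 V.

V_out ≈ 30.2 V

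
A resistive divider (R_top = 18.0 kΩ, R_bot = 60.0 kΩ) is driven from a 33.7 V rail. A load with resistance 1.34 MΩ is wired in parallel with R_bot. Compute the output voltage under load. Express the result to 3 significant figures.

V_out ≈ 25.7 V

The load sits in parallel with R_bot: R_bot‖R_L = (60.0 × 1340) / (60.0 + 1340) = 57.43 kΩ.
V_out = 33.7 × 57.43 / (18.0 + 57.43) = 33.7 × 57.43/75.43 = 25.7 V.
(Unloaded it would have been 25.9 V.)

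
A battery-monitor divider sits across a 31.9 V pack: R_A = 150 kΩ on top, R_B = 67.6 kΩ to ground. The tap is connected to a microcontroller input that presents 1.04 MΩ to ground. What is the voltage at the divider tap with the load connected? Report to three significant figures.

V_out ≈ 9.49 V

The load sits in parallel with R_B: R_B‖R_L = (67.6 × 1040) / (67.6 + 1040) = 63.47 kΩ.
V_out = 31.9 × 63.47 / (150 + 63.47) = 31.9 × 63.47/213.5 = 9.49 V.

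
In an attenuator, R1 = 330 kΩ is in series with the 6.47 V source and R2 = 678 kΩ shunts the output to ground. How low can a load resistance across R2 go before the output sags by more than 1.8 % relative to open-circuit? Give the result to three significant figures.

R_L(min) ≈ 12.1 MΩ

Output resistance R_th = R1‖R2 = (330 × 678)/1008 = 222.0 kΩ.
The fractional drop is R_th/(R_th + R_L); requiring this ≤ 0.0180 gives R_L ≥ R_th(1/0.0180 − 1) = 222.0 × 54.56 = 12.1 MΩ.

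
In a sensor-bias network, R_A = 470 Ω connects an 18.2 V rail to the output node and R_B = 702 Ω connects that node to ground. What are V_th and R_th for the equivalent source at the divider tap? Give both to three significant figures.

V_th is the open-circuit tap voltage: 18.2 × 702/(470 + 702) = 10.9 V.
With the supply zeroed, R_A and R_B appear in parallel from the tap: R_th = R_A‖R_B = (470 × 702)/1172 = 282 Ω.

V_th = 10.9 V, R_th = 282 Ω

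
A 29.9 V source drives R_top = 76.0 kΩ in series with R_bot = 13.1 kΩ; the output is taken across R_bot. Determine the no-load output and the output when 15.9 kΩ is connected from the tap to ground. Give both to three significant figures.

Unloaded: 4.40 V; loaded: 2.58 V

Open-circuit: V = 29.9 × 13.1/(76.0 + 13.1) = 4.40 V.
With the load, R_bot becomes R_bot‖R_L = 7.182 kΩ, so V = 29.9 × 7.182/83.18 = 2.58 V.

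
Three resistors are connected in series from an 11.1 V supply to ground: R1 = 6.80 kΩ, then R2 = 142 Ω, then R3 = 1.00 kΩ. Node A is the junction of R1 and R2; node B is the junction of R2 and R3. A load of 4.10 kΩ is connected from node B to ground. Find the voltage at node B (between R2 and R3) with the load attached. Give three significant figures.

At node B, R3 is in parallel with the load: R3‖R_L = 803.9 Ω.
Below node A the resistance is R2 + (R3‖R_L) = 945.9 Ω, so V_A = 11.1 × 945.9/7746 = 1.356 V.
Then V_B = V_A × (R3‖R_L)/(R2 + R3‖R_L) = 1.356 × 803.9/945.9 = 1.15 V.

V ≈ 1.15 V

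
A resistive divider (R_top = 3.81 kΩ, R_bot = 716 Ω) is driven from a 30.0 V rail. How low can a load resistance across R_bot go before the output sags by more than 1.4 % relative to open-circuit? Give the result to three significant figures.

R_L(min) ≈ 42.4 kΩ

Output resistance R_th = R_top‖R_bot = (3810 × 716)/4526 = 602.7 Ω.
The fractional drop is R_th/(R_th + R_L); requiring this ≤ 0.0140 gives R_L ≥ R_th(1/0.0140 − 1) = 602.7 × 70.43 = 42.4 kΩ.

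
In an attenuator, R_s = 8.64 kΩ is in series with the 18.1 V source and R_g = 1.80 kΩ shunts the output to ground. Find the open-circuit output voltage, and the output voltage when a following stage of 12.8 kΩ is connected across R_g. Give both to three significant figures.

Unloaded: 3.12 V; loaded: 2.80 V

Open-circuit: V = 18.1 × 1.80/(8.64 + 1.80) = 3.12 V.
With the load, R_g becomes R_g‖R_L = 1.578 kΩ, so V = 18.1 × 1.578/10.22 = 2.80 V.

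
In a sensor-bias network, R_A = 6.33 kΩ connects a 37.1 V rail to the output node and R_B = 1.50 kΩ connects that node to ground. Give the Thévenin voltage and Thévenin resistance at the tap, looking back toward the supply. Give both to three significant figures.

V_th = 7.11 V, R_th = 1.21 kΩ

V_th is the open-circuit tap voltage: 37.1 × 1.50/(6.33 + 1.50) = 7.11 V.
With the supply zeroed, R_A and R_B appear in parallel from the tap: R_th = R_A‖R_B = (6.33 × 1.50)/7.830 = 1.21 kΩ.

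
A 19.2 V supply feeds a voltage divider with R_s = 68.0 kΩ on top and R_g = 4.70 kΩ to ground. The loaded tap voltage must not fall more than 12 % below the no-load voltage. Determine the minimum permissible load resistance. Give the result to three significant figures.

Output resistance R_th = R_s‖R_g = (68.0 × 4.70)/72.70 = 4.396 kΩ.
The fractional drop is R_th/(R_th + R_L); requiring this ≤ 0.120 gives R_L ≥ R_th(1/0.120 − 1) = 4.396 × 7.333 = 32.2 kΩ.

R_L(min) ≈ 32.2 kΩ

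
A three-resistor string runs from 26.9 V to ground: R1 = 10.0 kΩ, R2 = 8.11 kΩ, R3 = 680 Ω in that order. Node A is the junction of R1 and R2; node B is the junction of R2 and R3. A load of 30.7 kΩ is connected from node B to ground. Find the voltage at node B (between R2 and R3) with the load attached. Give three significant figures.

V ≈ 0.953 V

At node B, R3 is in parallel with the load: R3‖R_L = 665.3 Ω.
Below node A the resistance is R2 + (R3‖R_L) = 8775 Ω, so V_A = 26.9 × 8775/18780 = 12.57 V.
Then V_B = V_A × (R3‖R_L)/(R2 + R3‖R_L) = 12.57 × 665.3/8775 = 0.953 V.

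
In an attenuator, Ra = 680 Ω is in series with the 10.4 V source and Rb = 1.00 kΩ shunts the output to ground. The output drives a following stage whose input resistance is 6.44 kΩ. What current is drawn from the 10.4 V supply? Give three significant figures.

I ≈ 6.73 mA

Rb‖R_L = 865.6 Ω, so the source sees Ra + Rb‖R_L = 1546 Ω.
I = 10.4 V / 1546 Ω = 6.73 mA.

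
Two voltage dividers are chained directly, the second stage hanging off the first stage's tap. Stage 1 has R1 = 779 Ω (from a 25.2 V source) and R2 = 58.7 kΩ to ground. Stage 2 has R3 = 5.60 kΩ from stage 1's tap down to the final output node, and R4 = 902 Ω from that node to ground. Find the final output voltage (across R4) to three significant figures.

V_out ≈ 3.09 V

Stage 2 presents R3+R4 = 6502 Ω as a load on stage 1's tap.
Stage 1's lower leg becomes R2‖(R3+R4) = 5854 Ω, so V_mid = 25.2 × 5854/6633 = 22.24 V.
Stage 2 is itself unloaded: V_out = V_mid × R4/(R3+R4) = 22.24 × 902/6502 = 3.09 V.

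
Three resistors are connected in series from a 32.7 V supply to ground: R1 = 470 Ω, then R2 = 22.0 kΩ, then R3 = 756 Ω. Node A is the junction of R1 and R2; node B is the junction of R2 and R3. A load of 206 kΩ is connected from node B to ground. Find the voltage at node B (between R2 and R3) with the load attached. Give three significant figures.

At node B, R3 is in parallel with the load: R3‖R_L = 753.2 Ω.
Below node A the resistance is R2 + (R3‖R_L) = 22750 Ω, so V_A = 32.7 × 22750/23220 = 32.04 V.
Then V_B = V_A × (R3‖R_L)/(R2 + R3‖R_L) = 32.04 × 753.2/22750 = 1.06 V.

V ≈ 1.06 V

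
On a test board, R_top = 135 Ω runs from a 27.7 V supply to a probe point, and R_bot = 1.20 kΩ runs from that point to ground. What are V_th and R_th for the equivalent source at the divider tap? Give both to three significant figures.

V_th is the open-circuit tap voltage: 27.7 × 1200/(135 + 1200) = 24.9 V.
With the supply zeroed, R_top and R_bot appear in parallel from the tap: R_th = R_top‖R_bot = (135 × 1200)/1335 = 121 Ω.

V_th = 24.9 V, R_th = 121 Ω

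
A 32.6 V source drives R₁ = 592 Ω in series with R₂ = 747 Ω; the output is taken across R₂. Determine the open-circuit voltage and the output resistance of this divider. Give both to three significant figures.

V_th is the open-circuit tap voltage: 32.6 × 747/(592 + 747) = 18.2 V.
With the supply zeroed, R₁ and R₂ appear in parallel from the tap: R_th = R₁‖R₂ = (592 × 747)/1339 = 330 Ω.

V_th = 18.2 V, R_th = 330 Ω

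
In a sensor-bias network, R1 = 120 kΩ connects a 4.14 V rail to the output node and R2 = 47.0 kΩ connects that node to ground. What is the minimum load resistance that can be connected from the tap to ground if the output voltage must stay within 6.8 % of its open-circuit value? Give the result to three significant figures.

Output resistance R_th = R1‖R2 = (120 × 47.0)/167.0 = 33.77 kΩ.
The fractional drop is R_th/(R_th + R_L); requiring this ≤ 0.0680 gives R_L ≥ R_th(1/0.0680 − 1) = 33.77 × 13.71 = 463 kΩ.

R_L(min) ≈ 463 kΩ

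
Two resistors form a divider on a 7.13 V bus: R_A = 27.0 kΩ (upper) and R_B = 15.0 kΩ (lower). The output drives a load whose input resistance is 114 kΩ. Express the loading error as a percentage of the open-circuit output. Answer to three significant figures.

7.80 %

The divider's output (Thévenin) resistance is R_A‖R_B = 9.643 kΩ.
Fractional drop under load = R_th/(R_th + R_L) = 9.643 / (9.643 + 114) = 0.07799.
So the output falls by 7.80 %.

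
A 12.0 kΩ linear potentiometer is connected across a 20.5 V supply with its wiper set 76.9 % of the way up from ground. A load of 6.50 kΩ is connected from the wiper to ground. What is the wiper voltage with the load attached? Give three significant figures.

The wiper splits the pot into (1−α)R = 2.772 kΩ above and αR = 9.228 kΩ below.
Lower section ‖ load = 3.814 kΩ.
V_wiper = 20.5 × 3.814/(2.772 + 3.814) = 11.9 V.

V ≈ 11.9 V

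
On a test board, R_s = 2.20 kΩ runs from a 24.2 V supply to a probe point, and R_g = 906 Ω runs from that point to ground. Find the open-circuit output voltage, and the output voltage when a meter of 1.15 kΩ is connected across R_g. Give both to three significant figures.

Open-circuit: V = 24.2 × 906/(2200 + 906) = 7.06 V.
With the load, R_g becomes R_g‖R_L = 506.8 Ω, so V = 24.2 × 506.8/2707 = 4.53 V.

Unloaded: 7.06 V; loaded: 4.53 V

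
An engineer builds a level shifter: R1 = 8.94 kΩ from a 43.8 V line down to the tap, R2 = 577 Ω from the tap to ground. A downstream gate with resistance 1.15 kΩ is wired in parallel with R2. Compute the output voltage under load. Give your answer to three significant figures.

V_out ≈ 1.80 V

The load sits in parallel with R2: R2‖R_L = (577 × 1150) / (577 + 1150) = 384.2 Ω.
V_out = 43.8 × 384.2 / (8940 + 384.2) = 43.8 × 384.2/9324 = 1.80 V.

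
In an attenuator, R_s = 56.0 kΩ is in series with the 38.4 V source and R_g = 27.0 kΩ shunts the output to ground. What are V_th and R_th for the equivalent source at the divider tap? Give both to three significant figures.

V_th is the open-circuit tap voltage: 38.4 × 27.0/(56.0 + 27.0) = 12.5 V.
With the supply zeroed, R_s and R_g appear in parallel from the tap: R_th = R_s‖R_g = (56.0 × 27.0)/83.00 = 18.2 kΩ.

V_th = 12.5 V, R_th = 18.2 kΩ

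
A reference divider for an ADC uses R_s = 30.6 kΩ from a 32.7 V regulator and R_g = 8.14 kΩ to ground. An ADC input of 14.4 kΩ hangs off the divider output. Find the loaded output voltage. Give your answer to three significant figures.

The load sits in parallel with R_g: R_g‖R_L = (8.14 × 14.4) / (8.14 + 14.4) = 5.200 kΩ.
V_out = 32.7 × 5.200 / (30.6 + 5.200) = 32.7 × 5.200/35.80 = 4.75 V.
(Unloaded it would have been 6.87 V.)

V_out ≈ 4.75 V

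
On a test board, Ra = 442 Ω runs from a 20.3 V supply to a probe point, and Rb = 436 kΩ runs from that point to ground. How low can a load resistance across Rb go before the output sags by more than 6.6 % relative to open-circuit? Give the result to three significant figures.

Output resistance R_th = Ra‖Rb = (442 × 436000)/436400 = 441.6 Ω.
The fractional drop is R_th/(R_th + R_L); requiring this ≤ 0.0660 gives R_L ≥ R_th(1/0.0660 − 1) = 441.6 × 14.15 = 6.25 kΩ.

R_L(min) ≈ 6.25 kΩ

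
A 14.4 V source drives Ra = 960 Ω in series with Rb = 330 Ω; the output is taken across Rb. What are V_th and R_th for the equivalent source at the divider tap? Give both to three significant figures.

V_th = 3.68 V, R_th = 246 Ω

V_th is the open-circuit tap voltage: 14.4 × 330/(960 + 330) = 3.68 V.
With the supply zeroed, Ra and Rb appear in parallel from the tap: R_th = Ra‖Rb = (960 × 330)/1290 = 246 Ω.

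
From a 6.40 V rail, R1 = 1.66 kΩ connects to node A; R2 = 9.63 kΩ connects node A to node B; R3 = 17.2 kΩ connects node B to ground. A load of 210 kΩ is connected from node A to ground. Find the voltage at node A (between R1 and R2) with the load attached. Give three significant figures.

Below node A the series string R2+R3 = 26.83 kΩ sits in parallel with the 210 kΩ load: 23.79 kΩ.
V_A = 6.40 × 23.79/(1.66 + 23.79) = 5.98 V.

V ≈ 5.98 V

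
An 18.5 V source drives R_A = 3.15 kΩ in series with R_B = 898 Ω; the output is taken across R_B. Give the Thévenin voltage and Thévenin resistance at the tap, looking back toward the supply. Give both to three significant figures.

V_th = 4.10 V, R_th = 699 Ω

V_th is the open-circuit tap voltage: 18.5 × 898/(3150 + 898) = 4.10 V.
With the supply zeroed, R_A and R_B appear in parallel from the tap: R_th = R_A‖R_B = (3150 × 898)/4048 = 699 Ω.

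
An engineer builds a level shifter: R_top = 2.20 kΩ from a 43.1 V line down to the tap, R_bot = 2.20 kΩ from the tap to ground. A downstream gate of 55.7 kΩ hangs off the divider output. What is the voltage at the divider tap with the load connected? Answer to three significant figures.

V_out ≈ 21.1 V

The load sits in parallel with R_bot: R_bot‖R_L = (2.20 × 55.7) / (2.20 + 55.7) = 2.116 kΩ.
V_out = 43.1 × 2.116 / (2.20 + 2.116) = 43.1 × 2.116/4.316 = 21.1 V.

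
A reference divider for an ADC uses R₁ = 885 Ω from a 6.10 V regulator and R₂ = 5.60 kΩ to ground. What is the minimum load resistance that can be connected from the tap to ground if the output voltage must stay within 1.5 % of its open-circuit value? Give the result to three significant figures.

Output resistance R_th = R₁‖R₂ = (885 × 5600)/6485 = 764.2 Ω.
The fractional drop is R_th/(R_th + R_L); requiring this ≤ 0.0150 gives R_L ≥ R_th(1/0.0150 − 1) = 764.2 × 65.67 = 50.2 kΩ.

R_L(min) ≈ 50.2 kΩ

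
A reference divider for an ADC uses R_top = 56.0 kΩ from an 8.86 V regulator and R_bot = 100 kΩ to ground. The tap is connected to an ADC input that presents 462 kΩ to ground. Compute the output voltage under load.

V_out ≈ 5.27 V

The load sits in parallel with R_bot: R_bot‖R_L = (100 × 462) / (100 + 462) = 82.21 kΩ.
V_out = 8.86 × 82.21 / (56.0 + 82.21) = 8.86 × 82.21/138.2 = 5.27 V.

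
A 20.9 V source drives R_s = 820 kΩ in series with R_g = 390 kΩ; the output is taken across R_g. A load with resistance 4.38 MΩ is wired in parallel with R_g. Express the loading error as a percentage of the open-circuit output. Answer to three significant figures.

5.69 %

The divider's output (Thévenin) resistance is R_s‖R_g = 264.3 kΩ.
Fractional drop under load = R_th/(R_th + R_L) = 264.3 / (264.3 + 4380) = 0.05691.
So the output falls by 5.69 %.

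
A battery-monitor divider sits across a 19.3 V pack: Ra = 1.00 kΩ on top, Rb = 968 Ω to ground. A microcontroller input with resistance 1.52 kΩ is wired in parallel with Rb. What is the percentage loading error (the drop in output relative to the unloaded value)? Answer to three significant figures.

Unloaded V = 19.3 × 968/1968 = 9.493 V.
Loaded: Rb‖R_L = 591.4 Ω, giving V = 19.3 × 591.4/1591 = 7.172 V.
Drop = (9.493 − 7.172) / 9.493 = 24.4 %.

24.4 %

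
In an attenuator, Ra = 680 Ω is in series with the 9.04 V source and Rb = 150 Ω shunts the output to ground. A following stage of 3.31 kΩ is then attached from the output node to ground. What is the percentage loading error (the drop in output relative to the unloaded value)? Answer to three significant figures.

The divider's output (Thévenin) resistance is Ra‖Rb = 122.9 Ω.
Fractional drop under load = R_th/(R_th + R_L) = 122.9 / (122.9 + 3310) = 0.03580.
So the output falls by 3.58 %.

3.58 %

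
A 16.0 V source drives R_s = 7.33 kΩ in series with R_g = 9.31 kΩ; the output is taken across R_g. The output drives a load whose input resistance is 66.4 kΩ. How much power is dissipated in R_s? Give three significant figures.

Total resistance from the source is R_s + (R_g‖R_L) = 15.50 kΩ, so I = 16.0/15.50 kΩ = 1.033 mA.
P = I²·R_s = (1.033 mA)² × 7.33 kΩ = 7.82 mW.

P ≈ 7.82 mW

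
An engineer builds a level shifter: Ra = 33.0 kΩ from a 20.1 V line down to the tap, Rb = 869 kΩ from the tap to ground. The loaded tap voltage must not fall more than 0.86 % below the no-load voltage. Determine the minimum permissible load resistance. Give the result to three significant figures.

R_L(min) ≈ 3.67 MΩ

Output resistance R_th = Ra‖Rb = (33.0 × 869)/902.0 = 31.79 kΩ.
The fractional drop is R_th/(R_th + R_L); requiring this ≤ 0.00860 gives R_L ≥ R_th(1/0.00860 − 1) = 31.79 × 115.3 = 3.67 MΩ.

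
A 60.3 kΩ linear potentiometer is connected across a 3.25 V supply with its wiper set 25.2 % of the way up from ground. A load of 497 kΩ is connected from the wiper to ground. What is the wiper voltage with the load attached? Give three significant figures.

The wiper splits the pot into (1−α)R = 45.10 kΩ above and αR = 15.20 kΩ below.
Lower section ‖ load = 14.74 kΩ.
V_wiper = 3.25 × 14.74/(45.10 + 14.74) = 0.801 V.

V ≈ 0.801 V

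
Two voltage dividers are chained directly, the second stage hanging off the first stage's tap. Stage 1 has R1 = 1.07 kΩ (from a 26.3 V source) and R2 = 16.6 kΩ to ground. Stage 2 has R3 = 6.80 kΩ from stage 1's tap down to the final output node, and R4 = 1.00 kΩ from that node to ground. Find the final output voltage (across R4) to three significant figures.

V_out ≈ 2.81 V

Stage 2 presents R3+R4 = 7.800 kΩ as a load on stage 1's tap.
Stage 1's lower leg becomes R2‖(R3+R4) = 5.307 kΩ, so V_mid = 26.3 × 5.307/6.377 = 21.89 V.
Stage 2 is itself unloaded: V_out = V_mid × R4/(R3+R4) = 21.89 × 1.00/7.800 = 2.81 V.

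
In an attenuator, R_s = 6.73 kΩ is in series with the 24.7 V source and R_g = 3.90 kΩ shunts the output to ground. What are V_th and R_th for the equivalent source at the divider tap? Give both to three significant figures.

V_th is the open-circuit tap voltage: 24.7 × 3.90/(6.73 + 3.90) = 9.06 V.
With the supply zeroed, R_s and R_g appear in parallel from the tap: R_th = R_s‖R_g = (6.73 × 3.90)/10.63 = 2.47 kΩ.

V_th = 9.06 V, R_th = 2.47 kΩ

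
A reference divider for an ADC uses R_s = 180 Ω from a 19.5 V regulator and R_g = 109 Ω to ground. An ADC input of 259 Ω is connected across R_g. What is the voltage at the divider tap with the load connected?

V_out ≈ 5.83 V

The load sits in parallel with R_g: R_g‖R_L = (109 × 259) / (109 + 259) = 76.71 Ω.
V_out = 19.5 × 76.71 / (180 + 76.71) = 19.5 × 76.71/256.7 = 5.83 V.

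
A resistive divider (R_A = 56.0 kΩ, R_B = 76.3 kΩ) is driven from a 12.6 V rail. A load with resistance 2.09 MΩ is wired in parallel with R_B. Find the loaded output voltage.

V_out ≈ 7.16 V

The load sits in parallel with R_B: R_B‖R_L = (76.3 × 2090) / (76.3 + 2090) = 73.61 kΩ.
V_out = 12.6 × 73.61 / (56.0 + 73.61) = 12.6 × 73.61/129.6 = 7.16 V.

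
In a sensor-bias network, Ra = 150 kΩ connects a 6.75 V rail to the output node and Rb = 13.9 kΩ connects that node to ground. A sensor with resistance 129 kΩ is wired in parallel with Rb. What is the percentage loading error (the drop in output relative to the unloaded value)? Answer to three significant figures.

8.98 %

Unloaded V = 6.75 × 13.9/163.9 = 0.57245 V.
Loaded: Rb‖R_L = 12.55 kΩ, giving V = 6.75 × 12.55/162.5 = 0.52107 V.
Drop = (0.57245 − 0.52107) / 0.57245 = 8.98 %.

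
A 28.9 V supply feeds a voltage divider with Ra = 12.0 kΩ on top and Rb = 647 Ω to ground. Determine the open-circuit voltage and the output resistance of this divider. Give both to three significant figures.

V_th = 1.48 V, R_th = 614 Ω

V_th is the open-circuit tap voltage: 28.9 × 647/(12000 + 647) = 1.48 V.
With the supply zeroed, Ra and Rb appear in parallel from the tap: R_th = Ra‖Rb = (12000 × 647)/12650 = 614 Ω.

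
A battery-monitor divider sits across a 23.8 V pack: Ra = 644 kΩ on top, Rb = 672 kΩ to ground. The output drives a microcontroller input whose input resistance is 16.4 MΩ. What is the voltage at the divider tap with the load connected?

V_out ≈ 11.9 V

The load sits in parallel with Rb: Rb‖R_L = (672 × 16400) / (672 + 16400) = 645.5 kΩ.
V_out = 23.8 × 645.5 / (644 + 645.5) = 23.8 × 645.5/1290 = 11.9 V.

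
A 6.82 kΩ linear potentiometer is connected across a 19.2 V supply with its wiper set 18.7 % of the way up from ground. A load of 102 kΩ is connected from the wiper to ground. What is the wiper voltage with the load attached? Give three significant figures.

V ≈ 3.55 V

The wiper splits the pot into (1−α)R = 5.545 kΩ above and αR = 1.275 kΩ below.
Lower section ‖ load = 1.260 kΩ.
V_wiper = 19.2 × 1.260/(5.545 + 1.260) = 3.55 V.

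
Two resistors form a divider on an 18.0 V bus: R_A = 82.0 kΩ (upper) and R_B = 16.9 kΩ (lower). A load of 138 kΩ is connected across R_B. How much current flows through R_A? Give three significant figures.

R_B‖R_L = 15.06 kΩ, so the source sees R_A + R_B‖R_L = 97.06 kΩ.
I = 18.0 V / 97.06 kΩ = 0.185 mA.

I ≈ 0.185 mA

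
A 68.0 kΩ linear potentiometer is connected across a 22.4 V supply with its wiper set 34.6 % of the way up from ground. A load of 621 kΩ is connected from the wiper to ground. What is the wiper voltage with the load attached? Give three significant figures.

The wiper splits the pot into (1−α)R = 44.47 kΩ above and αR = 23.53 kΩ below.
Lower section ‖ load = 22.67 kΩ.
V_wiper = 22.4 × 22.67/(44.47 + 22.67) = 7.56 V.

V ≈ 7.56 V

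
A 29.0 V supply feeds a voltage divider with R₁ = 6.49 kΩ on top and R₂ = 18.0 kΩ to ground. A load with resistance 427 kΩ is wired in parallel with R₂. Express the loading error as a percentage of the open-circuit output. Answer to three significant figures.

The divider's output (Thévenin) resistance is R₁‖R₂ = 4.770 kΩ.
Fractional drop under load = R_th/(R_th + R_L) = 4.770 / (4.770 + 427) = 0.01105.
So the output falls by 1.10 %.

1.10 %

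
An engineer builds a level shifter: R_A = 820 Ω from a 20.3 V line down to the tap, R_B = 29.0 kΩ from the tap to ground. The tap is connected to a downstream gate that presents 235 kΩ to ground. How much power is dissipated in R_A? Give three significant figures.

Total resistance from the source is R_A + (R_B‖R_L) = 26630 Ω, so I = 20.3/26630 Ω = 0.7622 mA.
P = I²·R_A = (0.7622 mA)² × 820 Ω = 0.476 mW.

P ≈ 0.476 mW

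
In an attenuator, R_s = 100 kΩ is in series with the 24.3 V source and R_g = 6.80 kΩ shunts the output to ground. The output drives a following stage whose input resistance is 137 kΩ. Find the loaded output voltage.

V_out ≈ 1.48 V

The load sits in parallel with R_g: R_g‖R_L = (6.80 × 137) / (6.80 + 137) = 6.478 kΩ.
V_out = 24.3 × 6.478 / (100 + 6.478) = 24.3 × 6.478/106.5 = 1.48 V.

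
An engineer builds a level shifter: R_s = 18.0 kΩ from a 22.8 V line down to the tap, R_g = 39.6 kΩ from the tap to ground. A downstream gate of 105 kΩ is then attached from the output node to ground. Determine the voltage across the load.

V_out ≈ 14.0 V

The load sits in parallel with R_g: R_g‖R_L = (39.6 × 105) / (39.6 + 105) = 28.76 kΩ.
V_out = 22.8 × 28.76 / (18.0 + 28.76) = 22.8 × 28.76/46.76 = 14.0 V.
(Unloaded it would have been 15.7 V.)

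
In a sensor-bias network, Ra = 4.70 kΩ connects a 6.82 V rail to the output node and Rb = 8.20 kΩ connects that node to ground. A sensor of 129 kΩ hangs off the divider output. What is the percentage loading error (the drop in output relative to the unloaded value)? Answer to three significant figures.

2.26 %

The divider's output (Thévenin) resistance is Ra‖Rb = 2.988 kΩ.
Fractional drop under load = R_th/(R_th + R_L) = 2.988 / (2.988 + 129) = 0.02264.
So the output falls by 2.26 %.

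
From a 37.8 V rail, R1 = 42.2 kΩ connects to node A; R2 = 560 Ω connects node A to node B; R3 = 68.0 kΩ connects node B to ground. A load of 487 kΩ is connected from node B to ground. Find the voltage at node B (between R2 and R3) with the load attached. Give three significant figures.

V ≈ 22.0 V

At node B, R3 is in parallel with the load: R3‖R_L = 59670 Ω.
Below node A the resistance is R2 + (R3‖R_L) = 60230 Ω, so V_A = 37.8 × 60230/102400 = 22.23 V.
Then V_B = V_A × (R3‖R_L)/(R2 + R3‖R_L) = 22.23 × 59670/60230 = 22.0 V.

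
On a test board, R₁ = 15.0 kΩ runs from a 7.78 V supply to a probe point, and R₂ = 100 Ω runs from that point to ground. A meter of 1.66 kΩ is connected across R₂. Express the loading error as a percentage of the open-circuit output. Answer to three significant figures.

5.65 %

The divider's output (Thévenin) resistance is R₁‖R₂ = 99.34 Ω.
Fractional drop under load = R_th/(R_th + R_L) = 99.34 / (99.34 + 1660) = 0.05646.
So the output falls by 5.65 %.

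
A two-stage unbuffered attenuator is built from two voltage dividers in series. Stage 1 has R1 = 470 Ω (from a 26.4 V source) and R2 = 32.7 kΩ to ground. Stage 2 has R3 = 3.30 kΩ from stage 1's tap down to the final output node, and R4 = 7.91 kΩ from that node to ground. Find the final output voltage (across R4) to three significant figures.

V_out ≈ 17.6 V

Stage 2 presents R3+R4 = 11210 Ω as a load on stage 1's tap.
Stage 1's lower leg becomes R2‖(R3+R4) = 8348 Ω, so V_mid = 26.4 × 8348/8818 = 24.99 V.
Stage 2 is itself unloaded: V_out = V_mid × R4/(R3+R4) = 24.99 × 7910/11210 = 17.6 V.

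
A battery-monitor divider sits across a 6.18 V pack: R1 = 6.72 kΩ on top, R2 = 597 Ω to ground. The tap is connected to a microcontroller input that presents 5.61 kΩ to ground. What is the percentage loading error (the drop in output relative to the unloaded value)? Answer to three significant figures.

Unloaded V = 6.18 × 597/7317 = 0.50423 V.
Loaded: R2‖R_L = 539.6 Ω, giving V = 6.18 × 539.6/7260 = 0.45934 V.
Drop = (0.50423 − 0.45934) / 0.50423 = 8.90 %.

8.90 %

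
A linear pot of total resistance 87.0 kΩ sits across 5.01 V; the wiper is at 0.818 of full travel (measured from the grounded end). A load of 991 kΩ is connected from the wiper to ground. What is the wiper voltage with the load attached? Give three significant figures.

V ≈ 4.05 V

The wiper splits the pot into (1−α)R = 15.83 kΩ above and αR = 71.17 kΩ below.
Lower section ‖ load = 66.40 kΩ.
V_wiper = 5.01 × 66.40/(15.83 + 66.40) = 4.05 V.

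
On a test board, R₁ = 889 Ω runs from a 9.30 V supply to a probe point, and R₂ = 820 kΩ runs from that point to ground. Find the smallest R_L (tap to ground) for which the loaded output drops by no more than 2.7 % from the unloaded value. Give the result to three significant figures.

Output resistance R_th = R₁‖R₂ = (889 × 820000)/820900 = 888.0 Ω.
The fractional drop is R_th/(R_th + R_L); requiring this ≤ 0.0270 gives R_L ≥ R_th(1/0.0270 − 1) = 888.0 × 36.04 = 32.0 kΩ.

R_L(min) ≈ 32.0 kΩ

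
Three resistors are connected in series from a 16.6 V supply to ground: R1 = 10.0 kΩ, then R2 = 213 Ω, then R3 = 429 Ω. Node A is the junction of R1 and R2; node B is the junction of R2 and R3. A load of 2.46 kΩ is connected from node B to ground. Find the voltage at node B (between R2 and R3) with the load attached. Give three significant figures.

V ≈ 0.573 V

At node B, R3 is in parallel with the load: R3‖R_L = 365.3 Ω.
Below node A the resistance is R2 + (R3‖R_L) = 578.3 Ω, so V_A = 16.6 × 578.3/10580 = 0.9075 V.
Then V_B = V_A × (R3‖R_L)/(R2 + R3‖R_L) = 0.9075 × 365.3/578.3 = 0.573 V.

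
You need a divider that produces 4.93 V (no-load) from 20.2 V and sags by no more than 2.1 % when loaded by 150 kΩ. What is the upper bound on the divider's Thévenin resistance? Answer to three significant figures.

R_th ≤ 3.22 kΩ

Loading drop = R_th/(R_th + R_L) ≤ 0.0210, so R_th ≤ R_L · ε/(1−ε) = 150 kΩ × 0.0210/0.9790 = 3.22 kΩ.
(Any R1, R2 with R2/(R1+R2) = 0.244 and R1‖R2 ≤ 3.22 kΩ will meet the spec.)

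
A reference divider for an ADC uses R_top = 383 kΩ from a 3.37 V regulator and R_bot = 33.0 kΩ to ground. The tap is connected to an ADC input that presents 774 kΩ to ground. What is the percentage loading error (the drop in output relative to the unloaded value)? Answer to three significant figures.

The divider's output (Thévenin) resistance is R_top‖R_bot = 30.38 kΩ.
Fractional drop under load = R_th/(R_th + R_L) = 30.38 / (30.38 + 774) = 0.03777.
So the output falls by 3.78 %.

3.78 %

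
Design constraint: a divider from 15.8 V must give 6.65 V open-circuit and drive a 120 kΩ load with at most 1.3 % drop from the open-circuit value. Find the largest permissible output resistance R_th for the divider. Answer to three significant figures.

Loading drop = R_th/(R_th + R_L) ≤ 0.0130, so R_th ≤ R_L · ε/(1−ε) = 120 kΩ × 0.0130/0.9870 = 1.58 kΩ.
(Any R1, R2 with R2/(R1+R2) = 0.421 and R1‖R2 ≤ 1.58 kΩ will meet the spec.)

R_th ≤ 1.58 kΩ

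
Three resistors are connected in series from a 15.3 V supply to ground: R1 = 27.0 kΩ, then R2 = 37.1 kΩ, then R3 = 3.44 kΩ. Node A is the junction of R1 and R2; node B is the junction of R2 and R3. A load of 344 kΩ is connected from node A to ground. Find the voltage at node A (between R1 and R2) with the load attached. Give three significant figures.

Below node A the series string R2+R3 = 40.54 kΩ sits in parallel with the 344 kΩ load: 36.27 kΩ.
V_A = 15.3 × 36.27/(27.0 + 36.27) = 8.77 V.

V ≈ 8.77 V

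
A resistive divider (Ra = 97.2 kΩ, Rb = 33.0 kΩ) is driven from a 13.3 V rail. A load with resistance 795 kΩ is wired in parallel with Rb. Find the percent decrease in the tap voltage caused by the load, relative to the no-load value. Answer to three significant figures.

The divider's output (Thévenin) resistance is Ra‖Rb = 24.64 kΩ.
Fractional drop under load = R_th/(R_th + R_L) = 24.64 / (24.64 + 795) = 0.03006.
So the output falls by 3.01 %.

3.01 %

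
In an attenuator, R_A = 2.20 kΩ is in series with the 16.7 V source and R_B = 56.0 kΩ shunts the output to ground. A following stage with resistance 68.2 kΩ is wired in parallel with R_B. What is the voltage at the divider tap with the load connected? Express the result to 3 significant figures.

V_out ≈ 15.6 V

The load sits in parallel with R_B: R_B‖R_L = (56.0 × 68.2) / (56.0 + 68.2) = 30.75 kΩ.
V_out = 16.7 × 30.75 / (2.20 + 30.75) = 16.7 × 30.75/32.95 = 15.6 V.
(Unloaded it would have been 16.1 V.)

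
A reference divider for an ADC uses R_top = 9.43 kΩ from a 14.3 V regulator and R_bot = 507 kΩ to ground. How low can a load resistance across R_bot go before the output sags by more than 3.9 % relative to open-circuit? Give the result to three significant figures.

R_L(min) ≈ 228 kΩ

Output resistance R_th = R_top‖R_bot = (9.43 × 507)/516.4 = 9.258 kΩ.
The fractional drop is R_th/(R_th + R_L); requiring this ≤ 0.0390 gives R_L ≥ R_th(1/0.0390 − 1) = 9.258 × 24.64 = 228 kΩ.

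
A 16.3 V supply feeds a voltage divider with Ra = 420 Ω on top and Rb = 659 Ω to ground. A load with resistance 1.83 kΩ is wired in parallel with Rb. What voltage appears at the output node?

The load sits in parallel with Rb: Rb‖R_L = (659 × 1830) / (659 + 1830) = 484.5 Ω.
V_out = 16.3 × 484.5 / (420 + 484.5) = 16.3 × 484.5/904.5 = 8.73 V.
(Unloaded it would have been 9.96 V.)

V_out ≈ 8.73 V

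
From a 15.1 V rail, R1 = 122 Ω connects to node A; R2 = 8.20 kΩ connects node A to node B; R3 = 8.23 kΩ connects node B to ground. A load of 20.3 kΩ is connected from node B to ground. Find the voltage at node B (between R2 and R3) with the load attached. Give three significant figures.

At node B, R3 is in parallel with the load: R3‖R_L = 5856 Ω.
Below node A the resistance is R2 + (R3‖R_L) = 14060 Ω, so V_A = 15.1 × 14060/14180 = 14.97 V.
Then V_B = V_A × (R3‖R_L)/(R2 + R3‖R_L) = 14.97 × 5856/14060 = 6.24 V.

V ≈ 6.24 V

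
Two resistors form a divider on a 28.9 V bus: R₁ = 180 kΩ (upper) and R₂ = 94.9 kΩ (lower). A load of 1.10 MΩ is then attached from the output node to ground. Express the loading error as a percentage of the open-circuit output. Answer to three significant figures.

The divider's output (Thévenin) resistance is R₁‖R₂ = 62.14 kΩ.
Fractional drop under load = R_th/(R_th + R_L) = 62.14 / (62.14 + 1100) = 0.05347.
So the output falls by 5.35 %.

5.35 %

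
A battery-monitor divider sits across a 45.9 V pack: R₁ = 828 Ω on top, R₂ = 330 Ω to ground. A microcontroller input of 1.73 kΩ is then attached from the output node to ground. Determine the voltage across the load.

V_out ≈ 11.5 V

The load sits in parallel with R₂: R₂‖R_L = (330 × 1730) / (330 + 1730) = 277.1 Ω.
V_out = 45.9 × 277.1 / (828 + 277.1) = 45.9 × 277.1/1105 = 11.5 V.
(Unloaded it would have been 13.1 V.)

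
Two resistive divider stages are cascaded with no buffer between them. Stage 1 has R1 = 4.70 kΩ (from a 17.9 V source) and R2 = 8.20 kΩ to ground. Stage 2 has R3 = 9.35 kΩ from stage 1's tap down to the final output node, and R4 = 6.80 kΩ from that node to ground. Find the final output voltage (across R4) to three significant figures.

V_out ≈ 4.04 V

Stage 2 presents R3+R4 = 16.15 kΩ as a load on stage 1's tap.
Stage 1's lower leg becomes R2‖(R3+R4) = 5.439 kΩ, so V_mid = 17.9 × 5.439/10.14 = 9.602 V.
Stage 2 is itself unloaded: V_out = V_mid × R4/(R3+R4) = 9.602 × 6.80/16.15 = 4.04 V.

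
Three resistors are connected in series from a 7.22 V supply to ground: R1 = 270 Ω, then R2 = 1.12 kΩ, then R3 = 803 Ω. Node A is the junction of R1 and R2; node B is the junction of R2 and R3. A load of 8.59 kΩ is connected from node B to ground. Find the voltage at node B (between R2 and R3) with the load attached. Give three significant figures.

V ≈ 2.50 V

At node B, R3 is in parallel with the load: R3‖R_L = 734.4 Ω.
Below node A the resistance is R2 + (R3‖R_L) = 1854 Ω, so V_A = 7.22 × 1854/2124 = 6.302 V.
Then V_B = V_A × (R3‖R_L)/(R2 + R3‖R_L) = 6.302 × 734.4/1854 = 2.50 V.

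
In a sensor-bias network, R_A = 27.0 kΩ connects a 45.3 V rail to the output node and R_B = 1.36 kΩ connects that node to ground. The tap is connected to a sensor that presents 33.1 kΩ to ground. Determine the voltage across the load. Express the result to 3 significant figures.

The load sits in parallel with R_B: R_B‖R_L = (1.36 × 33.1) / (1.36 + 33.1) = 1.306 kΩ.
V_out = 45.3 × 1.306 / (27.0 + 1.306) = 45.3 × 1.306/28.31 = 2.09 V.
(Unloaded it would have been 2.17 V.)

V_out ≈ 2.09 V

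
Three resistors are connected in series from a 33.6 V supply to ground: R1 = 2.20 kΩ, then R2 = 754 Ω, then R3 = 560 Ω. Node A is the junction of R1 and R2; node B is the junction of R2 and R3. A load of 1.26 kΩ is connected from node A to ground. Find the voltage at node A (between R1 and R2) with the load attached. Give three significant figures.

V ≈ 7.60 V

Below node A the series string R2+R3 = 1314 Ω sits in parallel with the 1260 Ω load: 643.2 Ω.
V_A = 33.6 × 643.2/(2200 + 643.2) = 7.60 V.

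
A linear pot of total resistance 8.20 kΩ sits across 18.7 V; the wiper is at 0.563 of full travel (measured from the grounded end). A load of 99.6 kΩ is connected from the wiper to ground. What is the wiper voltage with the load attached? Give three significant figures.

V ≈ 10.3 V

The wiper splits the pot into (1−α)R = 3.583 kΩ above and αR = 4.617 kΩ below.
Lower section ‖ load = 4.412 kΩ.
V_wiper = 18.7 × 4.412/(3.583 + 4.412) = 10.3 V.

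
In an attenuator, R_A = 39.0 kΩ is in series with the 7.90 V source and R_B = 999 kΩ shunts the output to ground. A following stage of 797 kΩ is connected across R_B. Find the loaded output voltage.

V_out ≈ 7.26 V

The load sits in parallel with R_B: R_B‖R_L = (999 × 797) / (999 + 797) = 443.3 kΩ.
V_out = 7.90 × 443.3 / (39.0 + 443.3) = 7.90 × 443.3/482.3 = 7.26 V.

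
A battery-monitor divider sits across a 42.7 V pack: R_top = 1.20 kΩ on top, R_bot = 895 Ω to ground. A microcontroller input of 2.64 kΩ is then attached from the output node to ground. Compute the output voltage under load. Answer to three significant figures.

The load sits in parallel with R_bot: R_bot‖R_L = (895 × 2640) / (895 + 2640) = 668.4 Ω.
V_out = 42.7 × 668.4 / (1200 + 668.4) = 42.7 × 668.4/1868 = 15.3 V.

V_out ≈ 15.3 V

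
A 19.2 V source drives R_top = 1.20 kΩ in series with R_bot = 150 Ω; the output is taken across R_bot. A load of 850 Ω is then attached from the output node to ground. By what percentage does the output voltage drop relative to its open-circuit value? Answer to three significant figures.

13.6 %

Unloaded V = 19.2 × 150/1350 = 2.1333 V.
Loaded: R_bot‖R_L = 127.5 Ω, giving V = 19.2 × 127.5/1328 = 1.8441 V.
Drop = (2.1333 − 1.8441) / 2.1333 = 13.6 %.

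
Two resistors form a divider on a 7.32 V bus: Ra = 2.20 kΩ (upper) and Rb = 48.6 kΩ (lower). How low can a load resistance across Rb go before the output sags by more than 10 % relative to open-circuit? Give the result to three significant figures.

R_L(min) ≈ 18.9 kΩ

Output resistance R_th = Ra‖Rb = (2.20 × 48.6)/50.80 = 2.105 kΩ.
The fractional drop is R_th/(R_th + R_L); requiring this ≤ 0.100 gives R_L ≥ R_th(1/0.100 − 1) = 2.105 × 9.000 = 18.9 kΩ.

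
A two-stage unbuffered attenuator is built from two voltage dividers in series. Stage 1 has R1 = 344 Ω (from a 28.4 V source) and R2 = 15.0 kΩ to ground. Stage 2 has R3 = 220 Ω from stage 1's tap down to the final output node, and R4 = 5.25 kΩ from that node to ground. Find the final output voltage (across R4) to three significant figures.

Stage 2 presents R3+R4 = 5470 Ω as a load on stage 1's tap.
Stage 1's lower leg becomes R2‖(R3+R4) = 4008 Ω, so V_mid = 28.4 × 4008/4352 = 26.16 V.
Stage 2 is itself unloaded: V_out = V_mid × R4/(R3+R4) = 26.16 × 5250/5470 = 25.1 V.

V_out ≈ 25.1 V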